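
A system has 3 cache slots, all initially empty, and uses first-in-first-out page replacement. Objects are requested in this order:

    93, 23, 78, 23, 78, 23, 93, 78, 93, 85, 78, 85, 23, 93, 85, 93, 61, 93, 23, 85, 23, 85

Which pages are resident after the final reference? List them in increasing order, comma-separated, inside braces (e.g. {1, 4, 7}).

93: fault, frames (93)
23: fault, frames (93 23)
78: fault, frames (93 23 78)
23: hit
78: hit
23: hit
93: hit
78: hit
93: hit
85: fault, evict 93, frames (23 78 85)
78: hit
85: hit
23: hit
93: fault, evict 23, frames (78 85 93)
85: hit
93: hit
61: fault, evict 78, frames (85 93 61)
93: hit
23: fault, evict 85, frames (93 61 23)
85: fault, evict 93, frames (61 23 85)
23: hit
85: hit

{23, 61, 85}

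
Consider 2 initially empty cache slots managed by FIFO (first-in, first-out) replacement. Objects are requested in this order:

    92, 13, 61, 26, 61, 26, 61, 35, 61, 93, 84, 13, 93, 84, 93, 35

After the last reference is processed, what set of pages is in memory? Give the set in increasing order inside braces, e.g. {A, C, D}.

92 -> fault, frames [92]
13 -> fault, frames [92, 13]
61 -> fault, evict 92, frames [13, 61]
26 -> fault, evict 13, frames [61, 26]
61 -> hit
26 -> hit
61 -> hit
35 -> fault, evict 61, frames [26, 35]
61 -> fault, evict 26, frames [35, 61]
93 -> fault, evict 35, frames [61, 93]
84 -> fault, evict 61, frames [93, 84]
13 -> fault, evict 93, frames [84, 13]
93 -> fault, evict 84, frames [13, 93]
84 -> fault, evict 13, frames [93, 84]
93 -> hit
35 -> fault, evict 93, frames [84, 35]

{35, 84}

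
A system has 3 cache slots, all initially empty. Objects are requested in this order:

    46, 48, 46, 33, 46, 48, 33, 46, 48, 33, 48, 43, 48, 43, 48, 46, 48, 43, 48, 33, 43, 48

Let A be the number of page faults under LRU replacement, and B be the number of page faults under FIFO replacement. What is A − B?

-2

Under LRU: F F . F . . . . . . . F . . . F . . . F . . → 6 faults.
Under FIFO: F F . F . . . . . . . F . . . F F . . F F . → 8 faults.
A − B = 6 − 8 = -2.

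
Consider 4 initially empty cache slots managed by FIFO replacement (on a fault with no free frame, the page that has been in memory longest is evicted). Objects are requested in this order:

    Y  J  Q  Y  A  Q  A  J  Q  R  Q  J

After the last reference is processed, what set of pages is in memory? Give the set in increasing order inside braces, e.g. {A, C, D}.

Y -> fault, frames {Y}
J -> fault, frames {Y,J}
Q -> fault, frames {Y,J,Q}
Y -> hit
A -> fault, frames {Y,J,Q,A}
Q -> hit
A -> hit
J -> hit
Q -> hit
R -> fault, evict Y, frames {J,Q,A,R}
Q -> hit
J -> hit

{A, J, Q, R}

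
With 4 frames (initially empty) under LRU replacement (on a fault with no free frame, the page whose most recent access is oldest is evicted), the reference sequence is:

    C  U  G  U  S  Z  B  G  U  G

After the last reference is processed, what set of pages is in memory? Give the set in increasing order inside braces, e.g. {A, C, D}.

{B, G, U, Z}

C: miss, frames (C)
U: miss, frames (C U)
G: miss, frames (C U G)
U: hit
S: miss, frames (C G U S)
Z: miss, evict C, frames (G U S Z)
B: miss, evict G, frames (U S Z B)
G: miss, evict U, frames (S Z B G)
U: miss, evict S, frames (Z B G U)
G: hit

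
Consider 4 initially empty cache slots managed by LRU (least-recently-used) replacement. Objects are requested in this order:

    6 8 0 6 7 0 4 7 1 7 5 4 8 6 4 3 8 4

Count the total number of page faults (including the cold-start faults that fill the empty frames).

10

6 → fault, frames [6]
8 → fault, frames [6, 8]
0 → fault, frames [6, 8, 0]
6 → hit
7 → fault, frames [8, 0, 6, 7]
0 → hit
4 → fault, evict 8, frames [6, 7, 0, 4]
7 → hit
1 → fault, evict 6, frames [0, 4, 7, 1]
7 → hit
5 → fault, evict 0, frames [4, 1, 7, 5]
4 → hit
8 → fault, evict 1, frames [7, 5, 4, 8]
6 → fault, evict 7, frames [5, 4, 8, 6]
4 → hit
3 → fault, evict 5, frames [8, 6, 4, 3]
8 → hit
4 → hit
Page faults: 10.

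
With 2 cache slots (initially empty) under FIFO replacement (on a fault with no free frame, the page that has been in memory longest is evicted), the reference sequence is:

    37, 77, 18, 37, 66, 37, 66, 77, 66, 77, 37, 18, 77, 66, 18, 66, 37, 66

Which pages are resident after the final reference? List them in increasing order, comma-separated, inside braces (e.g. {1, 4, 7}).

{37, 66}

37 -> miss, frames {37}
77 -> miss, frames {37,77}
18 -> miss, evict 37, frames {77,18}
37 -> miss, evict 77, frames {18,37}
66 -> miss, evict 18, frames {37,66}
37 -> hit
66 -> hit
77 -> miss, evict 37, frames {66,77}
66 -> hit
77 -> hit
37 -> miss, evict 66, frames {77,37}
18 -> miss, evict 77, frames {37,18}
77 -> miss, evict 37, frames {18,77}
66 -> miss, evict 18, frames {77,66}
18 -> miss, evict 77, frames {66,18}
66 -> hit
37 -> miss, evict 66, frames {18,37}
66 -> miss, evict 18, frames {37,66}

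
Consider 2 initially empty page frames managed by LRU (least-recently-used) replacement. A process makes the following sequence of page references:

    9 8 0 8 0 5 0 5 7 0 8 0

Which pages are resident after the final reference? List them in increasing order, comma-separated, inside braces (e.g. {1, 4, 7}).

9 -> miss, frames [9]
8 -> miss, frames [9, 8]
0 -> miss, evict 9, frames [8, 0]
8 -> hit
0 -> hit
5 -> miss, evict 8, frames [0, 5]
0 -> hit
5 -> hit
7 -> miss, evict 0, frames [5, 7]
0 -> miss, evict 5, frames [7, 0]
8 -> miss, evict 7, frames [0, 8]
0 -> hit

{0, 8}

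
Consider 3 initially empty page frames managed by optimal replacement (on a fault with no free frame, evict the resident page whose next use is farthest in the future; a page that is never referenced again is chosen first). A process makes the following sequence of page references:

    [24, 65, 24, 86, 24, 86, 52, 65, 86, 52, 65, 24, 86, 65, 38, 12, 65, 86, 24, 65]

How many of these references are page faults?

24: miss, frames [24]
65: miss, frames [24, 65]
24: hit
86: miss, frames [24, 65, 86]
24: hit
86: hit
52: miss, evict 24, frames [65, 86, 52]
65: hit
86: hit
52: hit
65: hit
24: miss, evict 52, frames [65, 86, 24]
86: hit
65: hit
38: miss, evict 24, frames [65, 86, 38]
12: miss, evict 38, frames [65, 86, 12]
65: hit
86: hit
24: miss, evict 12, frames [65, 86, 24]
65: hit
Page faults: 8.

8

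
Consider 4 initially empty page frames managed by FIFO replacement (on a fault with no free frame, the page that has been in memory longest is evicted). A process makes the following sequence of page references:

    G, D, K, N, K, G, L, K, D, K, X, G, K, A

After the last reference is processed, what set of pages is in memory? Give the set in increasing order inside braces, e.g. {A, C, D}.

{A, G, K, X}

G → miss, frames (G)
D → miss, frames (G D)
K → miss, frames (G D K)
N → miss, frames (G D K N)
K → hit
G → hit
L → miss, evict G, frames (D K N L)
K → hit
D → hit
K → hit
X → miss, evict D, frames (K N L X)
G → miss, evict K, frames (N L X G)
K → miss, evict N, frames (L X G K)
A → miss, evict L, frames (X G K A)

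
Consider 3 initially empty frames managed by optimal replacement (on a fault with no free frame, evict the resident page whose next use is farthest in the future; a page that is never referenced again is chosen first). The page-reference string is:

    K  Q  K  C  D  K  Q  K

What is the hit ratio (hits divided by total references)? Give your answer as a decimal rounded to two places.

K → fault, frames (K)
Q → fault, frames (K Q)
K → hit
C → fault, frames (K Q C)
D → fault, evict C, frames (K Q D)
K → hit
Q → hit
K → hit
Hits: 4 of 8 references → 4/8 = 0.5000.

0.50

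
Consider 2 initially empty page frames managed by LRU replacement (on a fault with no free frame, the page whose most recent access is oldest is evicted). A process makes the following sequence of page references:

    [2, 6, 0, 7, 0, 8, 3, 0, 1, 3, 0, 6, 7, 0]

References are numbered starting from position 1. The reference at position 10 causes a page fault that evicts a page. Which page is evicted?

pos 1: 2: fault, frames (2)
pos 2: 6: fault, frames (2 6)
pos 3: 0: fault, evict 2, frames (6 0)
pos 4: 7: fault, evict 6, frames (0 7)
pos 5: 0: hit
pos 6: 8: fault, evict 7, frames (0 8)
pos 7: 3: fault, evict 0, frames (8 3)
pos 8: 0: fault, evict 8, frames (3 0)
pos 9: 1: fault, evict 3, frames (0 1)
pos 10: 3: fault, evict 0, frames (1 3)
At position 10, page 0 is evicted.

0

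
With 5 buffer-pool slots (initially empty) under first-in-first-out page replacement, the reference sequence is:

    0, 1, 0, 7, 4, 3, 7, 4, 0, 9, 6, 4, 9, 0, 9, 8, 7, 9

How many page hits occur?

0: fault, frames (0)
1: fault, frames (0 1)
0: hit
7: fault, frames (0 1 7)
4: fault, frames (0 1 7 4)
3: fault, frames (0 1 7 4 3)
7: hit
4: hit
0: hit
9: fault, evict 0, frames (1 7 4 3 9)
6: fault, evict 1, frames (7 4 3 9 6)
4: hit
9: hit
0: fault, evict 7, frames (4 3 9 6 0)
9: hit
8: fault, evict 4, frames (3 9 6 0 8)
7: fault, evict 3, frames (9 6 0 8 7)
9: hit
Hits: 8.

8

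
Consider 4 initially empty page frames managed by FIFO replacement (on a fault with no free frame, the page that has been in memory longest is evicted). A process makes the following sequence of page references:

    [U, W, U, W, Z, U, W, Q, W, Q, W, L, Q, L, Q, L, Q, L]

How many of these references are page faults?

U: fault, frames [U]
W: fault, frames [U, W]
U: hit
W: hit
Z: fault, frames [U, W, Z]
U: hit
W: hit
Q: fault, frames [U, W, Z, Q]
W: hit
Q: hit
W: hit
L: fault, evict U, frames [W, Z, Q, L]
Q: hit
L: hit
Q: hit
L: hit
Q: hit
L: hit
Page faults: 5.

5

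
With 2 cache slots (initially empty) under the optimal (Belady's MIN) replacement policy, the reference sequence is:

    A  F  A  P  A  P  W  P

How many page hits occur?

A → miss, frames [A]
F → miss, frames [A, F]
A → hit
P → miss, evict F, frames [A, P]
A → hit
P → hit
W → miss, evict A, frames [P, W]
P → hit
Hits: 4.

4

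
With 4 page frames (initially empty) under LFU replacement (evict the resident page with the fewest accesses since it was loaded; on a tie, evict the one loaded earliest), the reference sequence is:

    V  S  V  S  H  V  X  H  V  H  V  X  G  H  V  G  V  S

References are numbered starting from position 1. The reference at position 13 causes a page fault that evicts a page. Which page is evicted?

pos 1: V: fault, frames (V)
pos 2: S: fault, frames (V S)
pos 3: V: hit
pos 4: S: hit
pos 5: H: fault, frames (V S H)
pos 6: V: hit
pos 7: X: fault, frames (V S H X)
pos 8: H: hit
pos 9: V: hit
pos 10: H: hit
pos 11: V: hit
pos 12: X: hit
pos 13: G: fault, evict S, frames (V H X G)
At position 13, page S is evicted.

S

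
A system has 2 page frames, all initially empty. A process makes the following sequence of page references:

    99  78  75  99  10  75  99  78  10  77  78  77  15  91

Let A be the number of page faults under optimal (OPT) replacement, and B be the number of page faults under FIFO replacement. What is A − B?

-4

Under OPT: F F F . F . F F . F . . F F → 9 faults.
Under FIFO: F F F F F F F F F F F . F F → 13 faults.
A − B = 9 − 13 = -4.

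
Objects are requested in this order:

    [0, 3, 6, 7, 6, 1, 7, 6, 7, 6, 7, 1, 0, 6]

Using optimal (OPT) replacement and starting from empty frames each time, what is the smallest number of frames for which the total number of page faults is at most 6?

f=1: 14 faults
f=2: 8 faults
f=3: 6 faults
f=4: 5 faults
f=5: 5 faults
Smallest f with faults ≤ 6 is 3.

3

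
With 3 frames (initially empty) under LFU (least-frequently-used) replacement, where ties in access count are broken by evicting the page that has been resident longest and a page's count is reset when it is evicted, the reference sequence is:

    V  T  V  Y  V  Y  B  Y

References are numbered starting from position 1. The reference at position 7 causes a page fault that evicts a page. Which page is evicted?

pos 1: V → miss, frames {V}
pos 2: T → miss, frames {V,T}
pos 3: V → hit
pos 4: Y → miss, frames {V,T,Y}
pos 5: V → hit
pos 6: Y → hit
pos 7: B → miss, evict T, frames {V,Y,B}
At position 7, page T is evicted.

T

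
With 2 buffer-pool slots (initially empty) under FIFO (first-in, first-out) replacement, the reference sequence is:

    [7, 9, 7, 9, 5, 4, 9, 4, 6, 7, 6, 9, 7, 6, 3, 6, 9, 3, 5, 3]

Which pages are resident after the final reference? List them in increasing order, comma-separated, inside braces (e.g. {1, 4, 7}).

7: fault, frames [7]
9: fault, frames [7, 9]
7: hit
9: hit
5: fault, evict 7, frames [9, 5]
4: fault, evict 9, frames [5, 4]
9: fault, evict 5, frames [4, 9]
4: hit
6: fault, evict 4, frames [9, 6]
7: fault, evict 9, frames [6, 7]
6: hit
9: fault, evict 6, frames [7, 9]
7: hit
6: fault, evict 7, frames [9, 6]
3: fault, evict 9, frames [6, 3]
6: hit
9: fault, evict 6, frames [3, 9]
3: hit
5: fault, evict 3, frames [9, 5]
3: fault, evict 9, frames [5, 3]

{3, 5}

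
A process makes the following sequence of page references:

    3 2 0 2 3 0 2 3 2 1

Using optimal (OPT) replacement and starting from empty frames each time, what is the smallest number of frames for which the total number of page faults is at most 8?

2

f=1: 10 faults
f=2: 6 faults
f=3: 4 faults
f=4: 4 faults
Smallest f with faults ≤ 8 is 2.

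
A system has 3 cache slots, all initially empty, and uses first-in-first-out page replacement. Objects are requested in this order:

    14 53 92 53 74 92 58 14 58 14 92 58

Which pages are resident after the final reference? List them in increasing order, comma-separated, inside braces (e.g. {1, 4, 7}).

{14, 58, 92}

14 → fault, frames [14]
53 → fault, frames [14, 53]
92 → fault, frames [14, 53, 92]
53 → hit
74 → fault, evict 14, frames [53, 92, 74]
92 → hit
58 → fault, evict 53, frames [92, 74, 58]
14 → fault, evict 92, frames [74, 58, 14]
58 → hit
14 → hit
92 → fault, evict 74, frames [58, 14, 92]
58 → hit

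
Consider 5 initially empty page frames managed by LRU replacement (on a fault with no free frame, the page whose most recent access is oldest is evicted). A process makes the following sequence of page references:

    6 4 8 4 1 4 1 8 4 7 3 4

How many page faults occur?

6 -> fault, frames (6)
4 -> fault, frames (6 4)
8 -> fault, frames (6 4 8)
4 -> hit
1 -> fault, frames (6 8 4 1)
4 -> hit
1 -> hit
8 -> hit
4 -> hit
7 -> fault, frames (6 1 8 4 7)
3 -> fault, evict 6, frames (1 8 4 7 3)
4 -> hit
Page faults: 6.

6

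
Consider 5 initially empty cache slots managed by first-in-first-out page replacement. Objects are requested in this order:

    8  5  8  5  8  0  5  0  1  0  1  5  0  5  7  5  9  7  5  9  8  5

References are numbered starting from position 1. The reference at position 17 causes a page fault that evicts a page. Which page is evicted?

pos 1: 8: miss, frames {8}
pos 2: 5: miss, frames {8,5}
pos 3: 8: hit
pos 4: 5: hit
pos 5: 8: hit
pos 6: 0: miss, frames {8,5,0}
pos 7: 5: hit
pos 8: 0: hit
pos 9: 1: miss, frames {8,5,0,1}
pos 10: 0: hit
pos 11: 1: hit
pos 12: 5: hit
pos 13: 0: hit
pos 14: 5: hit
pos 15: 7: miss, frames {8,5,0,1,7}
pos 16: 5: hit
pos 17: 9: miss, evict 8, frames {5,0,1,7,9}
At position 17, page 8 is evicted.

8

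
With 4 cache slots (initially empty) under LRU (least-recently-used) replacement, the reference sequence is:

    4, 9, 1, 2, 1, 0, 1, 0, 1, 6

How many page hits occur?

4: fault, frames {4}
9: fault, frames {4,9}
1: fault, frames {4,9,1}
2: fault, frames {4,9,1,2}
1: hit
0: fault, evict 4, frames {9,2,1,0}
1: hit
0: hit
1: hit
6: fault, evict 9, frames {2,0,1,6}
Hits: 4.

4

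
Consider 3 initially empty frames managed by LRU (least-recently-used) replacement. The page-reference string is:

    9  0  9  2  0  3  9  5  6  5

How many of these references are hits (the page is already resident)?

3

9 -> fault, frames (9)
0 -> fault, frames (9 0)
9 -> hit
2 -> fault, frames (0 9 2)
0 -> hit
3 -> fault, evict 9, frames (2 0 3)
9 -> fault, evict 2, frames (0 3 9)
5 -> fault, evict 0, frames (3 9 5)
6 -> fault, evict 3, frames (9 5 6)
5 -> hit
Hits: 3.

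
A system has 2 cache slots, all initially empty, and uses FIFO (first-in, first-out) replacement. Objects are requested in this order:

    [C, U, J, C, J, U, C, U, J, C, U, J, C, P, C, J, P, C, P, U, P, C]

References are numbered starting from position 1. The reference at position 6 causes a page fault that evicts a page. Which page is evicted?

J

pos 1: C → miss, frames {C}
pos 2: U → miss, frames {C,U}
pos 3: J → miss, evict C, frames {U,J}
pos 4: C → miss, evict U, frames {J,C}
pos 5: J → hit
pos 6: U → miss, evict J, frames {C,U}
At position 6, page J is evicted.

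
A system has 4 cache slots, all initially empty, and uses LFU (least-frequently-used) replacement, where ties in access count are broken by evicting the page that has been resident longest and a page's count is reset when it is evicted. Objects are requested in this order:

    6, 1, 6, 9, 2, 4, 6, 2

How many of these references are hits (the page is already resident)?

6 -> miss, frames {6}
1 -> miss, frames {6,1}
6 -> hit
9 -> miss, frames {6,1,9}
2 -> miss, frames {6,1,9,2}
4 -> miss, evict 1, frames {6,9,2,4}
6 -> hit
2 -> hit
Hits: 3.

3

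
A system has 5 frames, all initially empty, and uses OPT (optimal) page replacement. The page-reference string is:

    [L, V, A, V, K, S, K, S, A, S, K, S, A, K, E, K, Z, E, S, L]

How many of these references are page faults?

7

L: miss, frames (L)
V: miss, frames (L V)
A: miss, frames (L V A)
V: hit
K: miss, frames (L V A K)
S: miss, frames (L V A K S)
K: hit
S: hit
A: hit
S: hit
K: hit
S: hit
A: hit
K: hit
E: miss, evict A, frames (L V K S E)
K: hit
Z: miss, evict K, frames (L V S E Z)
E: hit
S: hit
L: hit
Page faults: 7.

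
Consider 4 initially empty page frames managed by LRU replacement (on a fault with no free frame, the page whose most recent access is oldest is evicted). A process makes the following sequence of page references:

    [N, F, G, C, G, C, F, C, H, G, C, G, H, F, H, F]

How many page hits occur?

11

N: miss, frames {N}
F: miss, frames {N,F}
G: miss, frames {N,F,G}
C: miss, frames {N,F,G,C}
G: hit
C: hit
F: hit
C: hit
H: miss, evict N, frames {G,F,C,H}
G: hit
C: hit
G: hit
H: hit
F: hit
H: hit
F: hit
Hits: 11.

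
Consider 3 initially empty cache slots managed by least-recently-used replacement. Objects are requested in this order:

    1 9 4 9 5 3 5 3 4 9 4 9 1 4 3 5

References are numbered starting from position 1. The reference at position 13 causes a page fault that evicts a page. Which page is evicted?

pos 1: 1: miss, frames (1)
pos 2: 9: miss, frames (1 9)
pos 3: 4: miss, frames (1 9 4)
pos 4: 9: hit
pos 5: 5: miss, evict 1, frames (4 9 5)
pos 6: 3: miss, evict 4, frames (9 5 3)
pos 7: 5: hit
pos 8: 3: hit
pos 9: 4: miss, evict 9, frames (5 3 4)
pos 10: 9: miss, evict 5, frames (3 4 9)
pos 11: 4: hit
pos 12: 9: hit
pos 13: 1: miss, evict 3, frames (4 9 1)
At position 13, page 3 is evicted.

3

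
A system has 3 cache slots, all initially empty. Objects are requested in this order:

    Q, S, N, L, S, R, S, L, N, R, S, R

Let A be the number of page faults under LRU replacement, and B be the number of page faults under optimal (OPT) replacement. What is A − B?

Under LRU: F F F F . F . . F F F . → 8 faults.
Under OPT: F F F F . F . . F . . . → 6 faults.
A − B = 8 − 6 = 2.

2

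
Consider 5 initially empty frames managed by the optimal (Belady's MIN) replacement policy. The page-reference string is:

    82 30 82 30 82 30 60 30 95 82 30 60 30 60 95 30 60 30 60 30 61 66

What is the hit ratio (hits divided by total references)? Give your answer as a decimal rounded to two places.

0.73

82 -> miss, frames {82}
30 -> miss, frames {82,30}
82 -> hit
30 -> hit
82 -> hit
30 -> hit
60 -> miss, frames {82,30,60}
30 -> hit
95 -> miss, frames {82,30,60,95}
82 -> hit
30 -> hit
60 -> hit
30 -> hit
60 -> hit
95 -> hit
30 -> hit
60 -> hit
30 -> hit
60 -> hit
30 -> hit
61 -> miss, frames {82,30,60,95,61}
66 -> miss, evict 61, frames {82,30,60,95,66}
Hits: 16 of 22 references → 16/22 = 0.7273.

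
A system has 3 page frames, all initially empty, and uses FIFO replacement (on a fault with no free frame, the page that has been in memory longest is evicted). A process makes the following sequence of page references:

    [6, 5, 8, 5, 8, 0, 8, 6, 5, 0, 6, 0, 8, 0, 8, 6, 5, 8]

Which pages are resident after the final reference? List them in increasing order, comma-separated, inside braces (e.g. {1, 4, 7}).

{5, 6, 8}

6 → miss, frames {6}
5 → miss, frames {6,5}
8 → miss, frames {6,5,8}
5 → hit
8 → hit
0 → miss, evict 6, frames {5,8,0}
8 → hit
6 → miss, evict 5, frames {8,0,6}
5 → miss, evict 8, frames {0,6,5}
0 → hit
6 → hit
0 → hit
8 → miss, evict 0, frames {6,5,8}
0 → miss, evict 6, frames {5,8,0}
8 → hit
6 → miss, evict 5, frames {8,0,6}
5 → miss, evict 8, frames {0,6,5}
8 → miss, evict 0, frames {6,5,8}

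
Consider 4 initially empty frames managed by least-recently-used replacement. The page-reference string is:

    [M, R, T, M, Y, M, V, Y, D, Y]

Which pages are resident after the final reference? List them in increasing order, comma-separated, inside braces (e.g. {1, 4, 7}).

{D, M, V, Y}

M -> miss, frames (M)
R -> miss, frames (M R)
T -> miss, frames (M R T)
M -> hit
Y -> miss, frames (R T M Y)
M -> hit
V -> miss, evict R, frames (T Y M V)
Y -> hit
D -> miss, evict T, frames (M V Y D)
Y -> hit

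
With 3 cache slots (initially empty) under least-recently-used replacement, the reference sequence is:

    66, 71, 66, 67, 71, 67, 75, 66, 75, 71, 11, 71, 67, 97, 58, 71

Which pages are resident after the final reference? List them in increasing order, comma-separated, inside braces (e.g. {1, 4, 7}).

66 → miss, frames {66}
71 → miss, frames {66,71}
66 → hit
67 → miss, frames {71,66,67}
71 → hit
67 → hit
75 → miss, evict 66, frames {71,67,75}
66 → miss, evict 71, frames {67,75,66}
75 → hit
71 → miss, evict 67, frames {66,75,71}
11 → miss, evict 66, frames {75,71,11}
71 → hit
67 → miss, evict 75, frames {11,71,67}
97 → miss, evict 11, frames {71,67,97}
58 → miss, evict 71, frames {67,97,58}
71 → miss, evict 67, frames {97,58,71}

{58, 71, 97}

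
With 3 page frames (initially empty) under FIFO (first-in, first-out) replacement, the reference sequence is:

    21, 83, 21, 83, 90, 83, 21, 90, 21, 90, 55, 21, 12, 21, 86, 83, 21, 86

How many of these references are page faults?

21 → miss, frames [21]
83 → miss, frames [21, 83]
21 → hit
83 → hit
90 → miss, frames [21, 83, 90]
83 → hit
21 → hit
90 → hit
21 → hit
90 → hit
55 → miss, evict 21, frames [83, 90, 55]
21 → miss, evict 83, frames [90, 55, 21]
12 → miss, evict 90, frames [55, 21, 12]
21 → hit
86 → miss, evict 55, frames [21, 12, 86]
83 → miss, evict 21, frames [12, 86, 83]
21 → miss, evict 12, frames [86, 83, 21]
86 → hit
Page faults: 9.

9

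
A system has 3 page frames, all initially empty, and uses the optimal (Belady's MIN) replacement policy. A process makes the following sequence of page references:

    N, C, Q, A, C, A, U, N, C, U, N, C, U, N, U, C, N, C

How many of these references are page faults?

N: miss, frames [N]
C: miss, frames [N, C]
Q: miss, frames [N, C, Q]
A: miss, evict Q, frames [N, C, A]
C: hit
A: hit
U: miss, evict A, frames [N, C, U]
N: hit
C: hit
U: hit
N: hit
C: hit
U: hit
N: hit
U: hit
C: hit
N: hit
C: hit
Page faults: 5.

5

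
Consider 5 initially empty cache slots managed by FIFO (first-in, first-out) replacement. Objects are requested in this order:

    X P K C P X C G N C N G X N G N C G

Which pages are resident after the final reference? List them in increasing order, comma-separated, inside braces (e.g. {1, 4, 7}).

X -> fault, frames {X}
P -> fault, frames {X,P}
K -> fault, frames {X,P,K}
C -> fault, frames {X,P,K,C}
P -> hit
X -> hit
C -> hit
G -> fault, frames {X,P,K,C,G}
N -> fault, evict X, frames {P,K,C,G,N}
C -> hit
N -> hit
G -> hit
X -> fault, evict P, frames {K,C,G,N,X}
N -> hit
G -> hit
N -> hit
C -> hit
G -> hit

{C, G, K, N, X}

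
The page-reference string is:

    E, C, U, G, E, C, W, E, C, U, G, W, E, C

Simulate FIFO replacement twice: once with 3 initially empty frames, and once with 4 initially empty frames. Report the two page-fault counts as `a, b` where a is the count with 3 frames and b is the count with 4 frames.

3 frames: F F F F F F F . . F F . F F → 11 faults.
4 frames: F F F F . . F F F F F F F F → 12 faults.
12 > 11: adding a frame increased faults — Belady's anomaly.

11, 12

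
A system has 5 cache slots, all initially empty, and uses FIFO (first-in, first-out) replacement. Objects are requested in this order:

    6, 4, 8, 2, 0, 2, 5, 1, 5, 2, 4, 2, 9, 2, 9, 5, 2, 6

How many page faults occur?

6: fault, frames {6}
4: fault, frames {6,4}
8: fault, frames {6,4,8}
2: fault, frames {6,4,8,2}
0: fault, frames {6,4,8,2,0}
2: hit
5: fault, evict 6, frames {4,8,2,0,5}
1: fault, evict 4, frames {8,2,0,5,1}
5: hit
2: hit
4: fault, evict 8, frames {2,0,5,1,4}
2: hit
9: fault, evict 2, frames {0,5,1,4,9}
2: fault, evict 0, frames {5,1,4,9,2}
9: hit
5: hit
2: hit
6: fault, evict 5, frames {1,4,9,2,6}
Page faults: 11.

11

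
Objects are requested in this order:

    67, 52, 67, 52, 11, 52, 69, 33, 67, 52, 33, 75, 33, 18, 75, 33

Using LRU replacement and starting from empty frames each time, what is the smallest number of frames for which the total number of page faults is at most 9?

f=1: 16 faults
f=2: 12 faults
f=3: 9 faults
f=4: 8 faults
f=5: 7 faults
f=6: 7 faults
f=7: 7 faults
Smallest f with faults ≤ 9 is 3.

3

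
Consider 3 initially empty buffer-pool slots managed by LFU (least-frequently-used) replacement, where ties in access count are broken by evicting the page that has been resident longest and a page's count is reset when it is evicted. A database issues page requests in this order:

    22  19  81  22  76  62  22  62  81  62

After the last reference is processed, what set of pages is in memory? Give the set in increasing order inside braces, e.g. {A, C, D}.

22 → fault, frames {22}
19 → fault, frames {22,19}
81 → fault, frames {22,19,81}
22 → hit
76 → fault, evict 19, frames {22,81,76}
62 → fault, evict 81, frames {22,76,62}
22 → hit
62 → hit
81 → fault, evict 76, frames {22,62,81}
62 → hit

{22, 62, 81}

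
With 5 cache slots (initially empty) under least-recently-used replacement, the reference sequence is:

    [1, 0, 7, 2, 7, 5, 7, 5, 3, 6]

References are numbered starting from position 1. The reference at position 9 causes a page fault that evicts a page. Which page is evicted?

1

pos 1: 1 → miss, frames (1)
pos 2: 0 → miss, frames (1 0)
pos 3: 7 → miss, frames (1 0 7)
pos 4: 2 → miss, frames (1 0 7 2)
pos 5: 7 → hit
pos 6: 5 → miss, frames (1 0 2 7 5)
pos 7: 7 → hit
pos 8: 5 → hit
pos 9: 3 → miss, evict 1, frames (0 2 7 5 3)
At position 9, page 1 is evicted.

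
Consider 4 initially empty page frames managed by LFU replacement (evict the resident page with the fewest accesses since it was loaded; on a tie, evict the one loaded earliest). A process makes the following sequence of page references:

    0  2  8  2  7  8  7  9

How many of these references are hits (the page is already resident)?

0 -> miss, frames [0]
2 -> miss, frames [0, 2]
8 -> miss, frames [0, 2, 8]
2 -> hit
7 -> miss, frames [0, 2, 8, 7]
8 -> hit
7 -> hit
9 -> miss, evict 0, frames [2, 8, 7, 9]
Hits: 3.

3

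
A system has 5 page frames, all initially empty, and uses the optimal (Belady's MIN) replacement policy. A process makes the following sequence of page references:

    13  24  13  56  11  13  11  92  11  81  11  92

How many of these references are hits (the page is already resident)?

13 -> fault, frames {13}
24 -> fault, frames {13,24}
13 -> hit
56 -> fault, frames {13,24,56}
11 -> fault, frames {13,24,56,11}
13 -> hit
11 -> hit
92 -> fault, frames {13,24,56,11,92}
11 -> hit
81 -> fault, evict 56, frames {13,24,11,92,81}
11 -> hit
92 -> hit
Hits: 6.

6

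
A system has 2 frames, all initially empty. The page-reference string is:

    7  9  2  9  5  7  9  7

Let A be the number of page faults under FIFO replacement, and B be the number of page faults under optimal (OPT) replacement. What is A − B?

Under FIFO: F F F . F F F . → 6 faults.
Under OPT: F F F . F F . . → 5 faults.
A − B = 6 − 5 = 1.

1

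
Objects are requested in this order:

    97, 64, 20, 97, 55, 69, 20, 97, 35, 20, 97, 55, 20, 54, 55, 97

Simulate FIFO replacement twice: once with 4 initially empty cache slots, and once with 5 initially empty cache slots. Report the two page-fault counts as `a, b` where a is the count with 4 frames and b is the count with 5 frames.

4 frames: F F F . F F . F F F . F . F . F → 11 faults.
5 frames: F F F . F F . . F . F . . F . . → 8 faults.
8 < 11: adding a frame reduced faults, as is typical.

11, 8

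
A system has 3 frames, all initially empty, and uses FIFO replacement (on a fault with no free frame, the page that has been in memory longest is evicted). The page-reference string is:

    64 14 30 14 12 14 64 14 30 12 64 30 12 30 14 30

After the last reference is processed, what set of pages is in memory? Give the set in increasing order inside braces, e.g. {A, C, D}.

64 → miss, frames {64}
14 → miss, frames {64,14}
30 → miss, frames {64,14,30}
14 → hit
12 → miss, evict 64, frames {14,30,12}
14 → hit
64 → miss, evict 14, frames {30,12,64}
14 → miss, evict 30, frames {12,64,14}
30 → miss, evict 12, frames {64,14,30}
12 → miss, evict 64, frames {14,30,12}
64 → miss, evict 14, frames {30,12,64}
30 → hit
12 → hit
30 → hit
14 → miss, evict 30, frames {12,64,14}
30 → miss, evict 12, frames {64,14,30}

{14, 30, 64}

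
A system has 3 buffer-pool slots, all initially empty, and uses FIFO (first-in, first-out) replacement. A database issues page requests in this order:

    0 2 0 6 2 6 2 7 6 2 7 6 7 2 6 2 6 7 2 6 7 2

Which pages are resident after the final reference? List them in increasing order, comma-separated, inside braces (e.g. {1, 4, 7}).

0 -> fault, frames [0]
2 -> fault, frames [0, 2]
0 -> hit
6 -> fault, frames [0, 2, 6]
2 -> hit
6 -> hit
2 -> hit
7 -> fault, evict 0, frames [2, 6, 7]
6 -> hit
2 -> hit
7 -> hit
6 -> hit
7 -> hit
2 -> hit
6 -> hit
2 -> hit
6 -> hit
7 -> hit
2 -> hit
6 -> hit
7 -> hit
2 -> hit

{2, 6, 7}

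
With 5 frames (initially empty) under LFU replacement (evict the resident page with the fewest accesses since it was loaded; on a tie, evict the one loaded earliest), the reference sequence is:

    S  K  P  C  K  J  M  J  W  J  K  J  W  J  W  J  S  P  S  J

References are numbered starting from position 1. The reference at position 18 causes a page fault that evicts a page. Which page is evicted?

pos 1: S: miss, frames {S}
pos 2: K: miss, frames {S,K}
pos 3: P: miss, frames {S,K,P}
pos 4: C: miss, frames {S,K,P,C}
pos 5: K: hit
pos 6: J: miss, frames {S,K,P,C,J}
pos 7: M: miss, evict S, frames {K,P,C,J,M}
pos 8: J: hit
pos 9: W: miss, evict P, frames {K,C,J,M,W}
pos 10: J: hit
pos 11: K: hit
pos 12: J: hit
pos 13: W: hit
pos 14: J: hit
pos 15: W: hit
pos 16: J: hit
pos 17: S: miss, evict C, frames {K,J,M,W,S}
pos 18: P: miss, evict M, frames {K,J,W,S,P}
At position 18, page M is evicted.

M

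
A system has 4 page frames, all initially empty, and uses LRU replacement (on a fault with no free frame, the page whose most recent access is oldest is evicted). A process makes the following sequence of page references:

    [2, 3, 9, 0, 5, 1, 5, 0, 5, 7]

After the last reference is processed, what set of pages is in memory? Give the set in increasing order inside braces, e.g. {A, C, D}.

2 → miss, frames {2}
3 → miss, frames {2,3}
9 → miss, frames {2,3,9}
0 → miss, frames {2,3,9,0}
5 → miss, evict 2, frames {3,9,0,5}
1 → miss, evict 3, frames {9,0,5,1}
5 → hit
0 → hit
5 → hit
7 → miss, evict 9, frames {1,0,5,7}

{0, 1, 5, 7}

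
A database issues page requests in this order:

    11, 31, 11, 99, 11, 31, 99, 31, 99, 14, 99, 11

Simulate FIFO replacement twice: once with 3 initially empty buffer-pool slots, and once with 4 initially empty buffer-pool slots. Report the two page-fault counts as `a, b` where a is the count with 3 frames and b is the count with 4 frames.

5, 4

3 frames: F F . F . . . . . F . F → 5 faults.
4 frames: F F . F . . . . . F . . → 4 faults.
4 < 5: adding a frame reduced faults, as is typical.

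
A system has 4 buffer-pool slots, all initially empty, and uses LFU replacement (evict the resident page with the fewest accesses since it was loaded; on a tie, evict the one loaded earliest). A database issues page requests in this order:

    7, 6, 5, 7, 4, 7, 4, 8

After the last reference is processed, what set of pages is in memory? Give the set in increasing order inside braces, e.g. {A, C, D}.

{4, 5, 7, 8}

7 -> fault, frames [7]
6 -> fault, frames [7, 6]
5 -> fault, frames [7, 6, 5]
7 -> hit
4 -> fault, frames [7, 6, 5, 4]
7 -> hit
4 -> hit
8 -> fault, evict 6, frames [7, 5, 4, 8]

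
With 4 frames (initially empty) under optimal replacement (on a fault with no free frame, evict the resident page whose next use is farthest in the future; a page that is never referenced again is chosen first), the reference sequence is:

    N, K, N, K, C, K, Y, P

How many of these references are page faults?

N → fault, frames {N}
K → fault, frames {N,K}
N → hit
K → hit
C → fault, frames {N,K,C}
K → hit
Y → fault, frames {N,K,C,Y}
P → fault, evict Y, frames {N,K,C,P}
Page faults: 5.

5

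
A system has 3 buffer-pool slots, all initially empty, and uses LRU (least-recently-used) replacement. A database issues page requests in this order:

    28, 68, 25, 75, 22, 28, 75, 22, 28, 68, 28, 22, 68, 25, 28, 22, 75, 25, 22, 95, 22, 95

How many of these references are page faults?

13

28 -> miss, frames {28}
68 -> miss, frames {28,68}
25 -> miss, frames {28,68,25}
75 -> miss, evict 28, frames {68,25,75}
22 -> miss, evict 68, frames {25,75,22}
28 -> miss, evict 25, frames {75,22,28}
75 -> hit
22 -> hit
28 -> hit
68 -> miss, evict 75, frames {22,28,68}
28 -> hit
22 -> hit
68 -> hit
25 -> miss, evict 28, frames {22,68,25}
28 -> miss, evict 22, frames {68,25,28}
22 -> miss, evict 68, frames {25,28,22}
75 -> miss, evict 25, frames {28,22,75}
25 -> miss, evict 28, frames {22,75,25}
22 -> hit
95 -> miss, evict 75, frames {25,22,95}
22 -> hit
95 -> hit
Page faults: 13.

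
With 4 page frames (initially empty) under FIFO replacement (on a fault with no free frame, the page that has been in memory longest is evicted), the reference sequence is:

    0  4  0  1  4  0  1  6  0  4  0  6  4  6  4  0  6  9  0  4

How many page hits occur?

0 -> miss, frames [0]
4 -> miss, frames [0, 4]
0 -> hit
1 -> miss, frames [0, 4, 1]
4 -> hit
0 -> hit
1 -> hit
6 -> miss, frames [0, 4, 1, 6]
0 -> hit
4 -> hit
0 -> hit
6 -> hit
4 -> hit
6 -> hit
4 -> hit
0 -> hit
6 -> hit
9 -> miss, evict 0, frames [4, 1, 6, 9]
0 -> miss, evict 4, frames [1, 6, 9, 0]
4 -> miss, evict 1, frames [6, 9, 0, 4]
Hits: 13.

13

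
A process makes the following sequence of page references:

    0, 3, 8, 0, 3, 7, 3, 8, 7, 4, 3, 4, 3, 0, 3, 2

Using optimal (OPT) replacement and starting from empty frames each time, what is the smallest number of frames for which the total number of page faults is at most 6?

4

f=1: 16 faults
f=2: 10 faults
f=3: 7 faults
f=4: 6 faults
f=5: 6 faults
f=6: 6 faults
Smallest f with faults ≤ 6 is 4.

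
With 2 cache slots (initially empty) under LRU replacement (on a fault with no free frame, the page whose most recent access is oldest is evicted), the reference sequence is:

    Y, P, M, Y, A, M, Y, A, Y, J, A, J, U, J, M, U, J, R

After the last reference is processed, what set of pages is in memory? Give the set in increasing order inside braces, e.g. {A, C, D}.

Y: miss, frames [Y]
P: miss, frames [Y, P]
M: miss, evict Y, frames [P, M]
Y: miss, evict P, frames [M, Y]
A: miss, evict M, frames [Y, A]
M: miss, evict Y, frames [A, M]
Y: miss, evict A, frames [M, Y]
A: miss, evict M, frames [Y, A]
Y: hit
J: miss, evict A, frames [Y, J]
A: miss, evict Y, frames [J, A]
J: hit
U: miss, evict A, frames [J, U]
J: hit
M: miss, evict U, frames [J, M]
U: miss, evict J, frames [M, U]
J: miss, evict M, frames [U, J]
R: miss, evict U, frames [J, R]

{J, R}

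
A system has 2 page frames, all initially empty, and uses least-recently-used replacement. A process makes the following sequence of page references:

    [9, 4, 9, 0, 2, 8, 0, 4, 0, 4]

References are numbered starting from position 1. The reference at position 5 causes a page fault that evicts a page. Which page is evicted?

9

pos 1: 9: fault, frames (9)
pos 2: 4: fault, frames (9 4)
pos 3: 9: hit
pos 4: 0: fault, evict 4, frames (9 0)
pos 5: 2: fault, evict 9, frames (0 2)
At position 5, page 9 is evicted.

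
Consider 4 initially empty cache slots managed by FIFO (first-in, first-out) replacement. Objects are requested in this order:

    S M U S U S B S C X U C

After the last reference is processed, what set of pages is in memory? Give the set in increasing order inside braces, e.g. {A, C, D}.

{B, C, U, X}

S -> fault, frames [S]
M -> fault, frames [S, M]
U -> fault, frames [S, M, U]
S -> hit
U -> hit
S -> hit
B -> fault, frames [S, M, U, B]
S -> hit
C -> fault, evict S, frames [M, U, B, C]
X -> fault, evict M, frames [U, B, C, X]
U -> hit
C -> hit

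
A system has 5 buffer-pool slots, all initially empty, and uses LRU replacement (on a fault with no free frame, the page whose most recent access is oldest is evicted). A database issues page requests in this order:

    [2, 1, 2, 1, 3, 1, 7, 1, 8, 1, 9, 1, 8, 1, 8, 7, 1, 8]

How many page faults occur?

6

2: fault, frames {2}
1: fault, frames {2,1}
2: hit
1: hit
3: fault, frames {2,1,3}
1: hit
7: fault, frames {2,3,1,7}
1: hit
8: fault, frames {2,3,7,1,8}
1: hit
9: fault, evict 2, frames {3,7,8,1,9}
1: hit
8: hit
1: hit
8: hit
7: hit
1: hit
8: hit
Page faults: 6.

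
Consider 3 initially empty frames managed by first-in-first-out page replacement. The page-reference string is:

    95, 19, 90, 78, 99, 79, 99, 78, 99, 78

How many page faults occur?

6

95 → fault, frames (95)
19 → fault, frames (95 19)
90 → fault, frames (95 19 90)
78 → fault, evict 95, frames (19 90 78)
99 → fault, evict 19, frames (90 78 99)
79 → fault, evict 90, frames (78 99 79)
99 → hit
78 → hit
99 → hit
78 → hit
Page faults: 6.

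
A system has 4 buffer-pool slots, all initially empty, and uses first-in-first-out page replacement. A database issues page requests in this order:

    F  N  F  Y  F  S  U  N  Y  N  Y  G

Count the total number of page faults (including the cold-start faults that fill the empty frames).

6

F -> fault, frames {F}
N -> fault, frames {F,N}
F -> hit
Y -> fault, frames {F,N,Y}
F -> hit
S -> fault, frames {F,N,Y,S}
U -> fault, evict F, frames {N,Y,S,U}
N -> hit
Y -> hit
N -> hit
Y -> hit
G -> fault, evict N, frames {Y,S,U,G}
Page faults: 6.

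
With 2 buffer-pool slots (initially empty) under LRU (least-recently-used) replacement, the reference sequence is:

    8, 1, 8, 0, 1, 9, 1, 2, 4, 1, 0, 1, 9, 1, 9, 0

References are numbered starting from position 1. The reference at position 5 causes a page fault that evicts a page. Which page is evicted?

pos 1: 8: fault, frames (8)
pos 2: 1: fault, frames (8 1)
pos 3: 8: hit
pos 4: 0: fault, evict 1, frames (8 0)
pos 5: 1: fault, evict 8, frames (0 1)
At position 5, page 8 is evicted.

8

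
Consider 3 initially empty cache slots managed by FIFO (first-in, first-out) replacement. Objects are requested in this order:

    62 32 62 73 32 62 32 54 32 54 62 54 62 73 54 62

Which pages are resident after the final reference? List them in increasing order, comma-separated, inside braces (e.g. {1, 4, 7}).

62: fault, frames {62}
32: fault, frames {62,32}
62: hit
73: fault, frames {62,32,73}
32: hit
62: hit
32: hit
54: fault, evict 62, frames {32,73,54}
32: hit
54: hit
62: fault, evict 32, frames {73,54,62}
54: hit
62: hit
73: hit
54: hit
62: hit

{54, 62, 73}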